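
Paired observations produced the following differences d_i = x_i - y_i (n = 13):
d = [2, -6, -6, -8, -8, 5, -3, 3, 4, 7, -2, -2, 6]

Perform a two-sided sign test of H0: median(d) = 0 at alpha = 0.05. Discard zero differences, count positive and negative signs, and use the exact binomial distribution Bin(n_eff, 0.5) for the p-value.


Step 1: Discard zero differences. Original n = 13; n_eff = number of nonzero differences = 13.
Nonzero differences (with sign): +2, -6, -6, -8, -8, +5, -3, +3, +4, +7, -2, -2, +6
Step 2: Count signs: positive = 6, negative = 7.
Step 3: Under H0: P(positive) = 0.5, so the number of positives S ~ Bin(13, 0.5).
Step 4: Two-sided exact p-value = sum of Bin(13,0.5) probabilities at or below the observed probability = 1.000000.
Step 5: alpha = 0.05. fail to reject H0.

n_eff = 13, pos = 6, neg = 7, p = 1.000000, fail to reject H0.


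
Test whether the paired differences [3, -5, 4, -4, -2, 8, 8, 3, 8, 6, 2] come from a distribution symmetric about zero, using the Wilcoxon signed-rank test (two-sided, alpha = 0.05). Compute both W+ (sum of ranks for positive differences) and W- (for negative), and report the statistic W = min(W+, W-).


Step 1: Drop any zero differences (none here) and take |d_i|.
|d| = [3, 5, 4, 4, 2, 8, 8, 3, 8, 6, 2]
Step 2: Midrank |d_i| (ties get averaged ranks).
ranks: |3|->3.5, |5|->7, |4|->5.5, |4|->5.5, |2|->1.5, |8|->10, |8|->10, |3|->3.5, |8|->10, |6|->8, |2|->1.5
Step 3: Attach original signs; sum ranks with positive sign and with negative sign.
W+ = 3.5 + 5.5 + 10 + 10 + 3.5 + 10 + 8 + 1.5 = 52
W- = 7 + 5.5 + 1.5 = 14
(Check: W+ + W- = 66 should equal n(n+1)/2 = 66.)
Step 4: Test statistic W = min(W+, W-) = 14.
Step 5: Ties in |d|, so use the tie-corrected normal approximation.
        E[W] = n(n+1)/4 = 11*12/4 = 33.
        Tie groups: |d|=2 (t=2), |d|=3 (t=2), |d|=4 (t=2), |d|=8 (t=3); sum(t^3 - t) = 42.
        Var[W] = n(n+1)(2n+1)/24 - sum(t^3-t)/48 = 3036/24 - 42/48 = 125.625.
        z = (W - E[W]) / sqrt(Var[W]) = (14 - 33) / 11.2083 = -1.6952.
        Two-sided p = 2*Phi(z) = 0.090041.
Step 6: alpha = 0.05. fail to reject H0.

W+ = 52, W- = 14, W = min = 14, p = 0.090041, fail to reject H0.


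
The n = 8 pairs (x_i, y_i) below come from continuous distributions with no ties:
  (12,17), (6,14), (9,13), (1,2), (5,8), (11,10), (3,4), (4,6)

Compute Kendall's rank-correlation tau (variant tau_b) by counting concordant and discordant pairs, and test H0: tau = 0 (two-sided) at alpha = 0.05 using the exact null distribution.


Step 1: Enumerate the 28 unordered pairs (i,j) with i<j and classify each by sign(x_j-x_i) * sign(y_j-y_i).
  (1,2):dx=-6,dy=-3->C; (1,3):dx=-3,dy=-4->C; (1,4):dx=-11,dy=-15->C; (1,5):dx=-7,dy=-9->C
  (1,6):dx=-1,dy=-7->C; (1,7):dx=-9,dy=-13->C; (1,8):dx=-8,dy=-11->C; (2,3):dx=+3,dy=-1->D
  (2,4):dx=-5,dy=-12->C; (2,5):dx=-1,dy=-6->C; (2,6):dx=+5,dy=-4->D; (2,7):dx=-3,dy=-10->C
  (2,8):dx=-2,dy=-8->C; (3,4):dx=-8,dy=-11->C; (3,5):dx=-4,dy=-5->C; (3,6):dx=+2,dy=-3->D
  (3,7):dx=-6,dy=-9->C; (3,8):dx=-5,dy=-7->C; (4,5):dx=+4,dy=+6->C; (4,6):dx=+10,dy=+8->C
  (4,7):dx=+2,dy=+2->C; (4,8):dx=+3,dy=+4->C; (5,6):dx=+6,dy=+2->C; (5,7):dx=-2,dy=-4->C
  (5,8):dx=-1,dy=-2->C; (6,7):dx=-8,dy=-6->C; (6,8):dx=-7,dy=-4->C; (7,8):dx=+1,dy=+2->C
Step 2: C = 25, D = 3, total pairs = 28.
Step 3: tau = (C - D)/(n(n-1)/2) = (25 - 3)/28 = 0.785714.
Step 4: Exact two-sided p-value (enumerate n! = 40320 permutations of y under H0): p = 0.005506.
Step 5: alpha = 0.05. reject H0.

tau_b = 0.7857 (C=25, D=3), p = 0.005506, reject H0.


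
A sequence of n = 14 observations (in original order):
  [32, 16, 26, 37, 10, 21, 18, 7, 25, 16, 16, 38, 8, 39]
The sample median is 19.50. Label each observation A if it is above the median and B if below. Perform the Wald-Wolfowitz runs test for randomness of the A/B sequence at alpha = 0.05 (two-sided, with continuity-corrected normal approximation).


Step 1: Compute median = 19.50; label A = above, B = below.
Labels in order: ABAABABBABBABA  (n_A = 7, n_B = 7)
Step 2: Count runs R = 11.
Step 3: Under H0 (random ordering), E[R] = 2*n_A*n_B/(n_A+n_B) + 1 = 2*7*7/14 + 1 = 8.0000.
        Var[R] = 2*n_A*n_B*(2*n_A*n_B - n_A - n_B) / ((n_A+n_B)^2 * (n_A+n_B-1)) = 8232/2548 = 3.2308.
        SD[R] = 1.7974.
Step 4: Continuity-corrected z = (R - 0.5 - E[R]) / SD[R] = (11 - 0.5 - 8.0000) / 1.7974 = 1.3909.
Step 5: Two-sided p-value via normal approximation = 2*(1 - Phi(|z|)) = 0.164264.
Step 6: alpha = 0.05. fail to reject H0.

R = 11, z = 1.3909, p = 0.164264, fail to reject H0.


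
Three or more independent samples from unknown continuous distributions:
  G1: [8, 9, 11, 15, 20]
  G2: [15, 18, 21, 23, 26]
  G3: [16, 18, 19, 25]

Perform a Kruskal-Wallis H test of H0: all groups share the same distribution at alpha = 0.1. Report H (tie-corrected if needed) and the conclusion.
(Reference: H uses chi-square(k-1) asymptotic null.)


Step 1: Combine all N = 14 observations and assign midranks.
sorted (value, group, rank): (8,G1,1), (9,G1,2), (11,G1,3), (15,G1,4.5), (15,G2,4.5), (16,G3,6), (18,G2,7.5), (18,G3,7.5), (19,G3,9), (20,G1,10), (21,G2,11), (23,G2,12), (25,G3,13), (26,G2,14)
Step 2: Sum ranks within each group.
R_1 = 20.5 (n_1 = 5)
R_2 = 49 (n_2 = 5)
R_3 = 35.5 (n_3 = 4)
Step 3: H = 12/(N(N+1)) * sum(R_i^2/n_i) - 3(N+1)
     = 12/(14*15) * (20.5^2/5 + 49^2/5 + 35.5^2/4) - 3*15
     = 0.057143 * 879.312 - 45
     = 5.246429.
Step 4: Ties present; correction factor C = 1 - 12/(14^3 - 14) = 0.995604. Corrected H = 5.246429 / 0.995604 = 5.269592.
Step 5: Under H0, H ~ chi^2(2); p-value = 0.071734.
Step 6: alpha = 0.1. reject H0.

H = 5.2696, df = 2, p = 0.071734, reject H0.


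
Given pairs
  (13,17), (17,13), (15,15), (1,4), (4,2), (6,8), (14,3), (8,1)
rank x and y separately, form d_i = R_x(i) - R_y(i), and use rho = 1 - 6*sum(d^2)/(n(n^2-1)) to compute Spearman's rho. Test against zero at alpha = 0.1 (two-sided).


Step 1: Rank x and y separately (midranks; no ties here).
rank(x): 13->5, 17->8, 15->7, 1->1, 4->2, 6->3, 14->6, 8->4
rank(y): 17->8, 13->6, 15->7, 4->4, 2->2, 8->5, 3->3, 1->1
Step 2: d_i = R_x(i) - R_y(i); compute d_i^2.
  (5-8)^2=9, (8-6)^2=4, (7-7)^2=0, (1-4)^2=9, (2-2)^2=0, (3-5)^2=4, (6-3)^2=9, (4-1)^2=9
sum(d^2) = 44.
Step 3: rho = 1 - 6*44 / (8*(8^2 - 1)) = 1 - 264/504 = 0.476190.
Step 4: Under H0, t = rho * sqrt((n-2)/(1-rho^2)) = 1.3265 ~ t(6).
Step 5: Two-sided p-value from the t-distribution with 6 df = 0.232936.
Step 6: alpha = 0.1. fail to reject H0.

rho = 0.4762, p = 0.232936, fail to reject H0 at alpha = 0.1.


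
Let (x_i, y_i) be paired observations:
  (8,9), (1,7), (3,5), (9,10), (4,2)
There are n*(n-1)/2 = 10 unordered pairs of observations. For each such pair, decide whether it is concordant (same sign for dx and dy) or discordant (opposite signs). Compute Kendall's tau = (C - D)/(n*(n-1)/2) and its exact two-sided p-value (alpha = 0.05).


Step 1: Enumerate the 10 unordered pairs (i,j) with i<j and classify each by sign(x_j-x_i) * sign(y_j-y_i).
  (1,2):dx=-7,dy=-2->C; (1,3):dx=-5,dy=-4->C; (1,4):dx=+1,dy=+1->C; (1,5):dx=-4,dy=-7->C
  (2,3):dx=+2,dy=-2->D; (2,4):dx=+8,dy=+3->C; (2,5):dx=+3,dy=-5->D; (3,4):dx=+6,dy=+5->C
  (3,5):dx=+1,dy=-3->D; (4,5):dx=-5,dy=-8->C
Step 2: C = 7, D = 3, total pairs = 10.
Step 3: tau = (C - D)/(n(n-1)/2) = (7 - 3)/10 = 0.400000.
Step 4: Exact two-sided p-value (enumerate n! = 120 permutations of y under H0): p = 0.483333.
Step 5: alpha = 0.05. fail to reject H0.

tau_b = 0.4000 (C=7, D=3), p = 0.483333, fail to reject H0.


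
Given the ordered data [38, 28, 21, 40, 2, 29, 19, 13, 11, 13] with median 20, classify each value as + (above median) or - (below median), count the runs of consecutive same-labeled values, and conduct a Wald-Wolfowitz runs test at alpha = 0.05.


Step 1: Compute median = 20; label A = above, B = below.
Labels in order: AAAABABBBB  (n_A = 5, n_B = 5)
Step 2: Count runs R = 4.
Step 3: Under H0 (random ordering), E[R] = 2*n_A*n_B/(n_A+n_B) + 1 = 2*5*5/10 + 1 = 6.0000.
        Var[R] = 2*n_A*n_B*(2*n_A*n_B - n_A - n_B) / ((n_A+n_B)^2 * (n_A+n_B-1)) = 2000/900 = 2.2222.
        SD[R] = 1.4907.
Step 4: Continuity-corrected z = (R + 0.5 - E[R]) / SD[R] = (4 + 0.5 - 6.0000) / 1.4907 = -1.0062.
Step 5: Two-sided p-value via normal approximation = 2*(1 - Phi(|z|)) = 0.314305.
Step 6: alpha = 0.05. fail to reject H0.

R = 4, z = -1.0062, p = 0.314305, fail to reject H0.


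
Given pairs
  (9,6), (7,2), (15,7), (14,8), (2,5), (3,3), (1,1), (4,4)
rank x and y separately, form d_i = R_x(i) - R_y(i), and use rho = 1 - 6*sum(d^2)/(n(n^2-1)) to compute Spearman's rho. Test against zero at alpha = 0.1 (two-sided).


Step 1: Rank x and y separately (midranks; no ties here).
rank(x): 9->6, 7->5, 15->8, 14->7, 2->2, 3->3, 1->1, 4->4
rank(y): 6->6, 2->2, 7->7, 8->8, 5->5, 3->3, 1->1, 4->4
Step 2: d_i = R_x(i) - R_y(i); compute d_i^2.
  (6-6)^2=0, (5-2)^2=9, (8-7)^2=1, (7-8)^2=1, (2-5)^2=9, (3-3)^2=0, (1-1)^2=0, (4-4)^2=0
sum(d^2) = 20.
Step 3: rho = 1 - 6*20 / (8*(8^2 - 1)) = 1 - 120/504 = 0.761905.
Step 4: Under H0, t = rho * sqrt((n-2)/(1-rho^2)) = 2.8814 ~ t(6).
Step 5: Two-sided p-value from the t-distribution with 6 df = 0.028005.
Step 6: alpha = 0.1. reject H0.

rho = 0.7619, p = 0.028005, reject H0 at alpha = 0.1.


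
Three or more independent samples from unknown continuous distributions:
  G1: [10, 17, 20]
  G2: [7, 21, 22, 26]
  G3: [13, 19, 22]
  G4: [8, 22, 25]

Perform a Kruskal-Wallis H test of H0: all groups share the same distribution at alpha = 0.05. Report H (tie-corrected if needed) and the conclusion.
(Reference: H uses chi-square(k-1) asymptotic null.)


Step 1: Combine all N = 13 observations and assign midranks.
sorted (value, group, rank): (7,G2,1), (8,G4,2), (10,G1,3), (13,G3,4), (17,G1,5), (19,G3,6), (20,G1,7), (21,G2,8), (22,G2,10), (22,G3,10), (22,G4,10), (25,G4,12), (26,G2,13)
Step 2: Sum ranks within each group.
R_1 = 15 (n_1 = 3)
R_2 = 32 (n_2 = 4)
R_3 = 20 (n_3 = 3)
R_4 = 24 (n_4 = 3)
Step 3: H = 12/(N(N+1)) * sum(R_i^2/n_i) - 3(N+1)
     = 12/(13*14) * (15^2/3 + 32^2/4 + 20^2/3 + 24^2/3) - 3*14
     = 0.065934 * 656.333 - 42
     = 1.274725.
Step 4: Ties present; correction factor C = 1 - 24/(13^3 - 13) = 0.989011. Corrected H = 1.274725 / 0.989011 = 1.288889.
Step 5: Under H0, H ~ chi^2(3); p-value = 0.731773.
Step 6: alpha = 0.05. fail to reject H0.

H = 1.2889, df = 3, p = 0.731773, fail to reject H0.


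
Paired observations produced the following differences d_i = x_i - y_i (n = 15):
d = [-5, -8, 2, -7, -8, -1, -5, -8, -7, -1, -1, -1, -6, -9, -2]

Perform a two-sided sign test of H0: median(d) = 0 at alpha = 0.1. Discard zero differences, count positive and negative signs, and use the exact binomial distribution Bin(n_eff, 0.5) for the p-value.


Step 1: Discard zero differences. Original n = 15; n_eff = number of nonzero differences = 15.
Nonzero differences (with sign): -5, -8, +2, -7, -8, -1, -5, -8, -7, -1, -1, -1, -6, -9, -2
Step 2: Count signs: positive = 1, negative = 14.
Step 3: Under H0: P(positive) = 0.5, so the number of positives S ~ Bin(15, 0.5).
Step 4: Two-sided exact p-value = sum of Bin(15,0.5) probabilities at or below the observed probability = 0.000977.
Step 5: alpha = 0.1. reject H0.

n_eff = 15, pos = 1, neg = 14, p = 0.000977, reject H0.


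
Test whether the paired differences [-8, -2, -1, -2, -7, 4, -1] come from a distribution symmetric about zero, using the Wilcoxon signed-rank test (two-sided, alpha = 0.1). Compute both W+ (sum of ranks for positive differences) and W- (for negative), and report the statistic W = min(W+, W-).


Step 1: Drop any zero differences (none here) and take |d_i|.
|d| = [8, 2, 1, 2, 7, 4, 1]
Step 2: Midrank |d_i| (ties get averaged ranks).
ranks: |8|->7, |2|->3.5, |1|->1.5, |2|->3.5, |7|->6, |4|->5, |1|->1.5
Step 3: Attach original signs; sum ranks with positive sign and with negative sign.
W+ = 5 = 5
W- = 7 + 3.5 + 1.5 + 3.5 + 6 + 1.5 = 23
(Check: W+ + W- = 28 should equal n(n+1)/2 = 28.)
Step 4: Test statistic W = min(W+, W-) = 5.
Step 5: Ties in |d|, so use the tie-corrected normal approximation.
        E[W] = n(n+1)/4 = 7*8/4 = 14.
        Tie groups: |d|=1 (t=2), |d|=2 (t=2); sum(t^3 - t) = 12.
        Var[W] = n(n+1)(2n+1)/24 - sum(t^3-t)/48 = 840/24 - 12/48 = 34.75.
        z = (W - E[W]) / sqrt(Var[W]) = (5 - 14) / 5.8949 = -1.5267.
        Two-sided p = 2*Phi(z) = 0.126826.
Step 6: alpha = 0.1. fail to reject H0.

W+ = 5, W- = 23, W = min = 5, p = 0.126826, fail to reject H0.


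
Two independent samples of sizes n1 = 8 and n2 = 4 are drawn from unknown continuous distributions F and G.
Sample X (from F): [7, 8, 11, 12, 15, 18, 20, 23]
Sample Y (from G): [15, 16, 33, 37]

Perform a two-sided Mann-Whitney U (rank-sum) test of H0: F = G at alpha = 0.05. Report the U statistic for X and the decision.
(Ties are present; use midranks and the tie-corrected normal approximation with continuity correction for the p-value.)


Step 1: Combine and sort all 12 observations; assign midranks.
sorted (value, group): (7,X), (8,X), (11,X), (12,X), (15,X), (15,Y), (16,Y), (18,X), (20,X), (23,X), (33,Y), (37,Y)
ranks: 7->1, 8->2, 11->3, 12->4, 15->5.5, 15->5.5, 16->7, 18->8, 20->9, 23->10, 33->11, 37->12
Step 2: Rank sum for X: R1 = 1 + 2 + 3 + 4 + 5.5 + 8 + 9 + 10 = 42.5.
Step 3: U_X = R1 - n1(n1+1)/2 = 42.5 - 8*9/2 = 42.5 - 36 = 6.5.
       U_Y = n1*n2 - U_X = 32 - 6.5 = 25.5.
Step 4: Ties are present, so use the tie-corrected normal approximation (with continuity correction) for the p-value.
Step 5: p-value = 0.125707; compare to alpha = 0.05. fail to reject H0.

U_X = 6.5, p = 0.125707, fail to reject H0 at alpha = 0.05.


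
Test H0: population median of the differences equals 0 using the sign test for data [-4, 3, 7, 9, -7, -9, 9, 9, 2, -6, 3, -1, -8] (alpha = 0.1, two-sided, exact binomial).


Step 1: Discard zero differences. Original n = 13; n_eff = number of nonzero differences = 13.
Nonzero differences (with sign): -4, +3, +7, +9, -7, -9, +9, +9, +2, -6, +3, -1, -8
Step 2: Count signs: positive = 7, negative = 6.
Step 3: Under H0: P(positive) = 0.5, so the number of positives S ~ Bin(13, 0.5).
Step 4: Two-sided exact p-value = sum of Bin(13,0.5) probabilities at or below the observed probability = 1.000000.
Step 5: alpha = 0.1. fail to reject H0.

n_eff = 13, pos = 7, neg = 6, p = 1.000000, fail to reject H0.


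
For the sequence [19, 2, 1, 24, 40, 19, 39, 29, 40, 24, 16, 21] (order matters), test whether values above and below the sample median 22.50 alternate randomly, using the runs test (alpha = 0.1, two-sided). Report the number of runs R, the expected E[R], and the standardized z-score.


Step 1: Compute median = 22.50; label A = above, B = below.
Labels in order: BBBAABAAAABB  (n_A = 6, n_B = 6)
Step 2: Count runs R = 5.
Step 3: Under H0 (random ordering), E[R] = 2*n_A*n_B/(n_A+n_B) + 1 = 2*6*6/12 + 1 = 7.0000.
        Var[R] = 2*n_A*n_B*(2*n_A*n_B - n_A - n_B) / ((n_A+n_B)^2 * (n_A+n_B-1)) = 4320/1584 = 2.7273.
        SD[R] = 1.6514.
Step 4: Continuity-corrected z = (R + 0.5 - E[R]) / SD[R] = (5 + 0.5 - 7.0000) / 1.6514 = -0.9083.
Step 5: Two-sided p-value via normal approximation = 2*(1 - Phi(|z|)) = 0.363722.
Step 6: alpha = 0.1. fail to reject H0.

R = 5, z = -0.9083, p = 0.363722, fail to reject H0.


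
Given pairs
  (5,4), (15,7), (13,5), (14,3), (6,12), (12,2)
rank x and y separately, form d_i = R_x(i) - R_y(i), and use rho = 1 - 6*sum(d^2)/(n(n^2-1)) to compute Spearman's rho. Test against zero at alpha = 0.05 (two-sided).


Step 1: Rank x and y separately (midranks; no ties here).
rank(x): 5->1, 15->6, 13->4, 14->5, 6->2, 12->3
rank(y): 4->3, 7->5, 5->4, 3->2, 12->6, 2->1
Step 2: d_i = R_x(i) - R_y(i); compute d_i^2.
  (1-3)^2=4, (6-5)^2=1, (4-4)^2=0, (5-2)^2=9, (2-6)^2=16, (3-1)^2=4
sum(d^2) = 34.
Step 3: rho = 1 - 6*34 / (6*(6^2 - 1)) = 1 - 204/210 = 0.028571.
Step 4: Under H0, t = rho * sqrt((n-2)/(1-rho^2)) = 0.0572 ~ t(4).
Step 5: Two-sided p-value from the t-distribution with 4 df = 0.957155.
Step 6: alpha = 0.05. fail to reject H0.

rho = 0.0286, p = 0.957155, fail to reject H0 at alpha = 0.05.


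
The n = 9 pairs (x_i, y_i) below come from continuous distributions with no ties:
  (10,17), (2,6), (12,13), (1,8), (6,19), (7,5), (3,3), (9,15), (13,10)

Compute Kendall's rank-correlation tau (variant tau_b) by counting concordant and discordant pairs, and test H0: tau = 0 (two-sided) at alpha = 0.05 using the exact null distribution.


Step 1: Enumerate the 36 unordered pairs (i,j) with i<j and classify each by sign(x_j-x_i) * sign(y_j-y_i).
  (1,2):dx=-8,dy=-11->C; (1,3):dx=+2,dy=-4->D; (1,4):dx=-9,dy=-9->C; (1,5):dx=-4,dy=+2->D
  (1,6):dx=-3,dy=-12->C; (1,7):dx=-7,dy=-14->C; (1,8):dx=-1,dy=-2->C; (1,9):dx=+3,dy=-7->D
  (2,3):dx=+10,dy=+7->C; (2,4):dx=-1,dy=+2->D; (2,5):dx=+4,dy=+13->C; (2,6):dx=+5,dy=-1->D
  (2,7):dx=+1,dy=-3->D; (2,8):dx=+7,dy=+9->C; (2,9):dx=+11,dy=+4->C; (3,4):dx=-11,dy=-5->C
  (3,5):dx=-6,dy=+6->D; (3,6):dx=-5,dy=-8->C; (3,7):dx=-9,dy=-10->C; (3,8):dx=-3,dy=+2->D
  (3,9):dx=+1,dy=-3->D; (4,5):dx=+5,dy=+11->C; (4,6):dx=+6,dy=-3->D; (4,7):dx=+2,dy=-5->D
  (4,8):dx=+8,dy=+7->C; (4,9):dx=+12,dy=+2->C; (5,6):dx=+1,dy=-14->D; (5,7):dx=-3,dy=-16->C
  (5,8):dx=+3,dy=-4->D; (5,9):dx=+7,dy=-9->D; (6,7):dx=-4,dy=-2->C; (6,8):dx=+2,dy=+10->C
  (6,9):dx=+6,dy=+5->C; (7,8):dx=+6,dy=+12->C; (7,9):dx=+10,dy=+7->C; (8,9):dx=+4,dy=-5->D
Step 2: C = 21, D = 15, total pairs = 36.
Step 3: tau = (C - D)/(n(n-1)/2) = (21 - 15)/36 = 0.166667.
Step 4: Exact two-sided p-value (enumerate n! = 362880 permutations of y under H0): p = 0.612202.
Step 5: alpha = 0.05. fail to reject H0.

tau_b = 0.1667 (C=21, D=15), p = 0.612202, fail to reject H0.


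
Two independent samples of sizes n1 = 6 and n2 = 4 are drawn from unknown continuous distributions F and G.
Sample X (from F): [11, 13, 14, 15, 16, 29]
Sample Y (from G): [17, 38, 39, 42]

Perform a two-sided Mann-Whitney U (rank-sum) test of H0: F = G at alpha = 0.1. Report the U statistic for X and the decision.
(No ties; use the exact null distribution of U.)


Step 1: Combine and sort all 10 observations; assign midranks.
sorted (value, group): (11,X), (13,X), (14,X), (15,X), (16,X), (17,Y), (29,X), (38,Y), (39,Y), (42,Y)
ranks: 11->1, 13->2, 14->3, 15->4, 16->5, 17->6, 29->7, 38->8, 39->9, 42->10
Step 2: Rank sum for X: R1 = 1 + 2 + 3 + 4 + 5 + 7 = 22.
Step 3: U_X = R1 - n1(n1+1)/2 = 22 - 6*7/2 = 22 - 21 = 1.
       U_Y = n1*n2 - U_X = 24 - 1 = 23.
Step 4: No ties, so the exact null distribution of U (based on enumerating the C(10,6) = 210 equally likely rank assignments) gives the two-sided p-value.
Step 5: p-value = 0.019048; compare to alpha = 0.1. reject H0.

U_X = 1, p = 0.019048, reject H0 at alpha = 0.1.


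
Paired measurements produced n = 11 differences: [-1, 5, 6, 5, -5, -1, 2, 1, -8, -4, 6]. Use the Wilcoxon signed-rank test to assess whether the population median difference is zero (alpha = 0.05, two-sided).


Step 1: Drop any zero differences (none here) and take |d_i|.
|d| = [1, 5, 6, 5, 5, 1, 2, 1, 8, 4, 6]
Step 2: Midrank |d_i| (ties get averaged ranks).
ranks: |1|->2, |5|->7, |6|->9.5, |5|->7, |5|->7, |1|->2, |2|->4, |1|->2, |8|->11, |4|->5, |6|->9.5
Step 3: Attach original signs; sum ranks with positive sign and with negative sign.
W+ = 7 + 9.5 + 7 + 4 + 2 + 9.5 = 39
W- = 2 + 7 + 2 + 11 + 5 = 27
(Check: W+ + W- = 66 should equal n(n+1)/2 = 66.)
Step 4: Test statistic W = min(W+, W-) = 27.
Step 5: Ties in |d|, so use the tie-corrected normal approximation.
        E[W] = n(n+1)/4 = 11*12/4 = 33.
        Tie groups: |d|=1 (t=3), |d|=5 (t=3), |d|=6 (t=2); sum(t^3 - t) = 54.
        Var[W] = n(n+1)(2n+1)/24 - sum(t^3-t)/48 = 3036/24 - 54/48 = 125.375.
        z = (W - E[W]) / sqrt(Var[W]) = (27 - 33) / 11.1971 = -0.5359.
        Two-sided p = 2*Phi(z) = 0.592060.
Step 6: alpha = 0.05. fail to reject H0.

W+ = 39, W- = 27, W = min = 27, p = 0.592060, fail to reject H0.


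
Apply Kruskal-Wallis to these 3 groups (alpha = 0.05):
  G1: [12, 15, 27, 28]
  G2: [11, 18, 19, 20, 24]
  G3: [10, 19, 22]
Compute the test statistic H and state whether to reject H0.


Step 1: Combine all N = 12 observations and assign midranks.
sorted (value, group, rank): (10,G3,1), (11,G2,2), (12,G1,3), (15,G1,4), (18,G2,5), (19,G2,6.5), (19,G3,6.5), (20,G2,8), (22,G3,9), (24,G2,10), (27,G1,11), (28,G1,12)
Step 2: Sum ranks within each group.
R_1 = 30 (n_1 = 4)
R_2 = 31.5 (n_2 = 5)
R_3 = 16.5 (n_3 = 3)
Step 3: H = 12/(N(N+1)) * sum(R_i^2/n_i) - 3(N+1)
     = 12/(12*13) * (30^2/4 + 31.5^2/5 + 16.5^2/3) - 3*13
     = 0.076923 * 514.2 - 39
     = 0.553846.
Step 4: Ties present; correction factor C = 1 - 6/(12^3 - 12) = 0.996503. Corrected H = 0.553846 / 0.996503 = 0.555789.
Step 5: Under H0, H ~ chi^2(2); p-value = 0.757377.
Step 6: alpha = 0.05. fail to reject H0.

H = 0.5558, df = 2, p = 0.757377, fail to reject H0.


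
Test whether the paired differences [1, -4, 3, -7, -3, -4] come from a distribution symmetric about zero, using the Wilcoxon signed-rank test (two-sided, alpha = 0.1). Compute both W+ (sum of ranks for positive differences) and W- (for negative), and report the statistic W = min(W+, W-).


Step 1: Drop any zero differences (none here) and take |d_i|.
|d| = [1, 4, 3, 7, 3, 4]
Step 2: Midrank |d_i| (ties get averaged ranks).
ranks: |1|->1, |4|->4.5, |3|->2.5, |7|->6, |3|->2.5, |4|->4.5
Step 3: Attach original signs; sum ranks with positive sign and with negative sign.
W+ = 1 + 2.5 = 3.5
W- = 4.5 + 6 + 2.5 + 4.5 = 17.5
(Check: W+ + W- = 21 should equal n(n+1)/2 = 21.)
Step 4: Test statistic W = min(W+, W-) = 3.5.
Step 5: Ties in |d|, so use the tie-corrected normal approximation.
        E[W] = n(n+1)/4 = 6*7/4 = 10.5.
        Tie groups: |d|=3 (t=2), |d|=4 (t=2); sum(t^3 - t) = 12.
        Var[W] = n(n+1)(2n+1)/24 - sum(t^3-t)/48 = 546/24 - 12/48 = 22.5.
        z = (W - E[W]) / sqrt(Var[W]) = (3.5 - 10.5) / 4.7434 = -1.4757.
        Two-sided p = 2*Phi(z) = 0.140017.
Step 6: alpha = 0.1. fail to reject H0.

W+ = 3.5, W- = 17.5, W = min = 3.5, p = 0.140017, fail to reject H0.


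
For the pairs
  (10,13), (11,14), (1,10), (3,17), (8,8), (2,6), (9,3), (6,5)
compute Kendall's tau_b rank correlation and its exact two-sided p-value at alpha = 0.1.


Step 1: Enumerate the 28 unordered pairs (i,j) with i<j and classify each by sign(x_j-x_i) * sign(y_j-y_i).
  (1,2):dx=+1,dy=+1->C; (1,3):dx=-9,dy=-3->C; (1,4):dx=-7,dy=+4->D; (1,5):dx=-2,dy=-5->C
  (1,6):dx=-8,dy=-7->C; (1,7):dx=-1,dy=-10->C; (1,8):dx=-4,dy=-8->C; (2,3):dx=-10,dy=-4->C
  (2,4):dx=-8,dy=+3->D; (2,5):dx=-3,dy=-6->C; (2,6):dx=-9,dy=-8->C; (2,7):dx=-2,dy=-11->C
  (2,8):dx=-5,dy=-9->C; (3,4):dx=+2,dy=+7->C; (3,5):dx=+7,dy=-2->D; (3,6):dx=+1,dy=-4->D
  (3,7):dx=+8,dy=-7->D; (3,8):dx=+5,dy=-5->D; (4,5):dx=+5,dy=-9->D; (4,6):dx=-1,dy=-11->C
  (4,7):dx=+6,dy=-14->D; (4,8):dx=+3,dy=-12->D; (5,6):dx=-6,dy=-2->C; (5,7):dx=+1,dy=-5->D
  (5,8):dx=-2,dy=-3->C; (6,7):dx=+7,dy=-3->D; (6,8):dx=+4,dy=-1->D; (7,8):dx=-3,dy=+2->D
Step 2: C = 15, D = 13, total pairs = 28.
Step 3: tau = (C - D)/(n(n-1)/2) = (15 - 13)/28 = 0.071429.
Step 4: Exact two-sided p-value (enumerate n! = 40320 permutations of y under H0): p = 0.904861.
Step 5: alpha = 0.1. fail to reject H0.

tau_b = 0.0714 (C=15, D=13), p = 0.904861, fail to reject H0.


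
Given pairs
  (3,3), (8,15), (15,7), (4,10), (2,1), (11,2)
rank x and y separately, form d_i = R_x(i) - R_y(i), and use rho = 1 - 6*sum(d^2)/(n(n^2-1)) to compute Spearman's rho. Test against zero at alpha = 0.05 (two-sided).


Step 1: Rank x and y separately (midranks; no ties here).
rank(x): 3->2, 8->4, 15->6, 4->3, 2->1, 11->5
rank(y): 3->3, 15->6, 7->4, 10->5, 1->1, 2->2
Step 2: d_i = R_x(i) - R_y(i); compute d_i^2.
  (2-3)^2=1, (4-6)^2=4, (6-4)^2=4, (3-5)^2=4, (1-1)^2=0, (5-2)^2=9
sum(d^2) = 22.
Step 3: rho = 1 - 6*22 / (6*(6^2 - 1)) = 1 - 132/210 = 0.371429.
Step 4: Under H0, t = rho * sqrt((n-2)/(1-rho^2)) = 0.8001 ~ t(4).
Step 5: Two-sided p-value from the t-distribution with 4 df = 0.468478.
Step 6: alpha = 0.05. fail to reject H0.

rho = 0.3714, p = 0.468478, fail to reject H0 at alpha = 0.05.


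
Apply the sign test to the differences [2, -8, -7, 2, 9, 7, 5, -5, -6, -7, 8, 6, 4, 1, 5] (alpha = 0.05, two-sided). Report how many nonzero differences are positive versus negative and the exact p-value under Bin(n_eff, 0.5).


Step 1: Discard zero differences. Original n = 15; n_eff = number of nonzero differences = 15.
Nonzero differences (with sign): +2, -8, -7, +2, +9, +7, +5, -5, -6, -7, +8, +6, +4, +1, +5
Step 2: Count signs: positive = 10, negative = 5.
Step 3: Under H0: P(positive) = 0.5, so the number of positives S ~ Bin(15, 0.5).
Step 4: Two-sided exact p-value = sum of Bin(15,0.5) probabilities at or below the observed probability = 0.301758.
Step 5: alpha = 0.05. fail to reject H0.

n_eff = 15, pos = 10, neg = 5, p = 0.301758, fail to reject H0.


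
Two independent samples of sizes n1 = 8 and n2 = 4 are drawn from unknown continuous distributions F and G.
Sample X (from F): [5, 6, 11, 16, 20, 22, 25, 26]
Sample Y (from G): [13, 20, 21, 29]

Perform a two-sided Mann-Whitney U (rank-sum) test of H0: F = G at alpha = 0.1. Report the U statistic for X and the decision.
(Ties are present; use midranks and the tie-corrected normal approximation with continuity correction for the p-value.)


Step 1: Combine and sort all 12 observations; assign midranks.
sorted (value, group): (5,X), (6,X), (11,X), (13,Y), (16,X), (20,X), (20,Y), (21,Y), (22,X), (25,X), (26,X), (29,Y)
ranks: 5->1, 6->2, 11->3, 13->4, 16->5, 20->6.5, 20->6.5, 21->8, 22->9, 25->10, 26->11, 29->12
Step 2: Rank sum for X: R1 = 1 + 2 + 3 + 5 + 6.5 + 9 + 10 + 11 = 47.5.
Step 3: U_X = R1 - n1(n1+1)/2 = 47.5 - 8*9/2 = 47.5 - 36 = 11.5.
       U_Y = n1*n2 - U_X = 32 - 11.5 = 20.5.
Step 4: Ties are present, so use the tie-corrected normal approximation (with continuity correction) for the p-value.
Step 5: p-value = 0.496152; compare to alpha = 0.1. fail to reject H0.

U_X = 11.5, p = 0.496152, fail to reject H0 at alpha = 0.1.


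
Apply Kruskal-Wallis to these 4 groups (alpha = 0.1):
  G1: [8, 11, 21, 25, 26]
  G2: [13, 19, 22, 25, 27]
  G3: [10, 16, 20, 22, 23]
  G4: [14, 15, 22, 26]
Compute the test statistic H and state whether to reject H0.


Step 1: Combine all N = 19 observations and assign midranks.
sorted (value, group, rank): (8,G1,1), (10,G3,2), (11,G1,3), (13,G2,4), (14,G4,5), (15,G4,6), (16,G3,7), (19,G2,8), (20,G3,9), (21,G1,10), (22,G2,12), (22,G3,12), (22,G4,12), (23,G3,14), (25,G1,15.5), (25,G2,15.5), (26,G1,17.5), (26,G4,17.5), (27,G2,19)
Step 2: Sum ranks within each group.
R_1 = 47 (n_1 = 5)
R_2 = 58.5 (n_2 = 5)
R_3 = 44 (n_3 = 5)
R_4 = 40.5 (n_4 = 4)
Step 3: H = 12/(N(N+1)) * sum(R_i^2/n_i) - 3(N+1)
     = 12/(19*20) * (47^2/5 + 58.5^2/5 + 44^2/5 + 40.5^2/4) - 3*20
     = 0.031579 * 1923.51 - 60
     = 0.742500.
Step 4: Ties present; correction factor C = 1 - 36/(19^3 - 19) = 0.994737. Corrected H = 0.742500 / 0.994737 = 0.746429.
Step 5: Under H0, H ~ chi^2(3); p-value = 0.862233.
Step 6: alpha = 0.1. fail to reject H0.

H = 0.7464, df = 3, p = 0.862233, fail to reject H0.


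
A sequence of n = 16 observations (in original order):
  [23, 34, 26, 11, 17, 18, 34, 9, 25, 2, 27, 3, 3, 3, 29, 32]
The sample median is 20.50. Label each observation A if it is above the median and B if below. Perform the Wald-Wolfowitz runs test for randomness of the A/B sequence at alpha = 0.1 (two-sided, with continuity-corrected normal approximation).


Step 1: Compute median = 20.50; label A = above, B = below.
Labels in order: AAABBBABABABBBAA  (n_A = 8, n_B = 8)
Step 2: Count runs R = 9.
Step 3: Under H0 (random ordering), E[R] = 2*n_A*n_B/(n_A+n_B) + 1 = 2*8*8/16 + 1 = 9.0000.
        Var[R] = 2*n_A*n_B*(2*n_A*n_B - n_A - n_B) / ((n_A+n_B)^2 * (n_A+n_B-1)) = 14336/3840 = 3.7333.
        SD[R] = 1.9322.
Step 4: R = E[R], so z = 0 with no continuity correction.
Step 5: Two-sided p-value via normal approximation = 2*(1 - Phi(|z|)) = 1.000000.
Step 6: alpha = 0.1. fail to reject H0.

R = 9, z = 0.0000, p = 1.000000, fail to reject H0.


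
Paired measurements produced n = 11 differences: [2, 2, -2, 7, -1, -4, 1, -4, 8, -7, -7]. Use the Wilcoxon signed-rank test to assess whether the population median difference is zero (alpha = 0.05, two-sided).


Step 1: Drop any zero differences (none here) and take |d_i|.
|d| = [2, 2, 2, 7, 1, 4, 1, 4, 8, 7, 7]
Step 2: Midrank |d_i| (ties get averaged ranks).
ranks: |2|->4, |2|->4, |2|->4, |7|->9, |1|->1.5, |4|->6.5, |1|->1.5, |4|->6.5, |8|->11, |7|->9, |7|->9
Step 3: Attach original signs; sum ranks with positive sign and with negative sign.
W+ = 4 + 4 + 9 + 1.5 + 11 = 29.5
W- = 4 + 1.5 + 6.5 + 6.5 + 9 + 9 = 36.5
(Check: W+ + W- = 66 should equal n(n+1)/2 = 66.)
Step 4: Test statistic W = min(W+, W-) = 29.5.
Step 5: Ties in |d|, so use the tie-corrected normal approximation.
        E[W] = n(n+1)/4 = 11*12/4 = 33.
        Tie groups: |d|=1 (t=2), |d|=2 (t=3), |d|=4 (t=2), |d|=7 (t=3); sum(t^3 - t) = 60.
        Var[W] = n(n+1)(2n+1)/24 - sum(t^3-t)/48 = 3036/24 - 60/48 = 125.25.
        z = (W - E[W]) / sqrt(Var[W]) = (29.5 - 33) / 11.1915 = -0.3127.
        Two-sided p = 2*Phi(z) = 0.754481.
Step 6: alpha = 0.05. fail to reject H0.

W+ = 29.5, W- = 36.5, W = min = 29.5, p = 0.754481, fail to reject H0.


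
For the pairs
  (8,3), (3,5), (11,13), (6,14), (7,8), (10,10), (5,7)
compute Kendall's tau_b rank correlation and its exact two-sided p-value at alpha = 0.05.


Step 1: Enumerate the 21 unordered pairs (i,j) with i<j and classify each by sign(x_j-x_i) * sign(y_j-y_i).
  (1,2):dx=-5,dy=+2->D; (1,3):dx=+3,dy=+10->C; (1,4):dx=-2,dy=+11->D; (1,5):dx=-1,dy=+5->D
  (1,6):dx=+2,dy=+7->C; (1,7):dx=-3,dy=+4->D; (2,3):dx=+8,dy=+8->C; (2,4):dx=+3,dy=+9->C
  (2,5):dx=+4,dy=+3->C; (2,6):dx=+7,dy=+5->C; (2,7):dx=+2,dy=+2->C; (3,4):dx=-5,dy=+1->D
  (3,5):dx=-4,dy=-5->C; (3,6):dx=-1,dy=-3->C; (3,7):dx=-6,dy=-6->C; (4,5):dx=+1,dy=-6->D
  (4,6):dx=+4,dy=-4->D; (4,7):dx=-1,dy=-7->C; (5,6):dx=+3,dy=+2->C; (5,7):dx=-2,dy=-1->C
  (6,7):dx=-5,dy=-3->C
Step 2: C = 14, D = 7, total pairs = 21.
Step 3: tau = (C - D)/(n(n-1)/2) = (14 - 7)/21 = 0.333333.
Step 4: Exact two-sided p-value (enumerate n! = 5040 permutations of y under H0): p = 0.381349.
Step 5: alpha = 0.05. fail to reject H0.

tau_b = 0.3333 (C=14, D=7), p = 0.381349, fail to reject H0.


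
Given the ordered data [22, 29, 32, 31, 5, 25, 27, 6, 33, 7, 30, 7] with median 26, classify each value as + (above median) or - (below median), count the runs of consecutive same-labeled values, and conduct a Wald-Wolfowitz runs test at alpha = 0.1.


Step 1: Compute median = 26; label A = above, B = below.
Labels in order: BAAABBABABAB  (n_A = 6, n_B = 6)
Step 2: Count runs R = 9.
Step 3: Under H0 (random ordering), E[R] = 2*n_A*n_B/(n_A+n_B) + 1 = 2*6*6/12 + 1 = 7.0000.
        Var[R] = 2*n_A*n_B*(2*n_A*n_B - n_A - n_B) / ((n_A+n_B)^2 * (n_A+n_B-1)) = 4320/1584 = 2.7273.
        SD[R] = 1.6514.
Step 4: Continuity-corrected z = (R - 0.5 - E[R]) / SD[R] = (9 - 0.5 - 7.0000) / 1.6514 = 0.9083.
Step 5: Two-sided p-value via normal approximation = 2*(1 - Phi(|z|)) = 0.363722.
Step 6: alpha = 0.1. fail to reject H0.

R = 9, z = 0.9083, p = 0.363722, fail to reject H0.


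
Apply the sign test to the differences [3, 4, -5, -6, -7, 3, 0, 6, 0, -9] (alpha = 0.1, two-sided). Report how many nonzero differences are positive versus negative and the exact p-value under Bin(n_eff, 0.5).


Step 1: Discard zero differences. Original n = 10; n_eff = number of nonzero differences = 8.
Nonzero differences (with sign): +3, +4, -5, -6, -7, +3, +6, -9
Step 2: Count signs: positive = 4, negative = 4.
Step 3: Under H0: P(positive) = 0.5, so the number of positives S ~ Bin(8, 0.5).
Step 4: Two-sided exact p-value = sum of Bin(8,0.5) probabilities at or below the observed probability = 1.000000.
Step 5: alpha = 0.1. fail to reject H0.

n_eff = 8, pos = 4, neg = 4, p = 1.000000, fail to reject H0.


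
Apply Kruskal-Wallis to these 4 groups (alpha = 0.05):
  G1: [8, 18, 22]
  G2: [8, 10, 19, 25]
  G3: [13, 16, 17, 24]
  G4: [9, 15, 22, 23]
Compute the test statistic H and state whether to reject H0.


Step 1: Combine all N = 15 observations and assign midranks.
sorted (value, group, rank): (8,G1,1.5), (8,G2,1.5), (9,G4,3), (10,G2,4), (13,G3,5), (15,G4,6), (16,G3,7), (17,G3,8), (18,G1,9), (19,G2,10), (22,G1,11.5), (22,G4,11.5), (23,G4,13), (24,G3,14), (25,G2,15)
Step 2: Sum ranks within each group.
R_1 = 22 (n_1 = 3)
R_2 = 30.5 (n_2 = 4)
R_3 = 34 (n_3 = 4)
R_4 = 33.5 (n_4 = 4)
Step 3: H = 12/(N(N+1)) * sum(R_i^2/n_i) - 3(N+1)
     = 12/(15*16) * (22^2/3 + 30.5^2/4 + 34^2/4 + 33.5^2/4) - 3*16
     = 0.050000 * 963.458 - 48
     = 0.172917.
Step 4: Ties present; correction factor C = 1 - 12/(15^3 - 15) = 0.996429. Corrected H = 0.172917 / 0.996429 = 0.173536.
Step 5: Under H0, H ~ chi^2(3); p-value = 0.981744.
Step 6: alpha = 0.05. fail to reject H0.

H = 0.1735, df = 3, p = 0.981744, fail to reject H0.


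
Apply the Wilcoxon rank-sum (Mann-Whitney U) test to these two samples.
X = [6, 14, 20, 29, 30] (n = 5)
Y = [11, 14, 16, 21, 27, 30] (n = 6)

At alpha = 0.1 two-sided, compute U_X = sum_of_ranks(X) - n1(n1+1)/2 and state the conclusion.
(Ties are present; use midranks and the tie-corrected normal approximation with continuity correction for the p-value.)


Step 1: Combine and sort all 11 observations; assign midranks.
sorted (value, group): (6,X), (11,Y), (14,X), (14,Y), (16,Y), (20,X), (21,Y), (27,Y), (29,X), (30,X), (30,Y)
ranks: 6->1, 11->2, 14->3.5, 14->3.5, 16->5, 20->6, 21->7, 27->8, 29->9, 30->10.5, 30->10.5
Step 2: Rank sum for X: R1 = 1 + 3.5 + 6 + 9 + 10.5 = 30.
Step 3: U_X = R1 - n1(n1+1)/2 = 30 - 5*6/2 = 30 - 15 = 15.
       U_Y = n1*n2 - U_X = 30 - 15 = 15.
Step 4: Ties are present, so use the tie-corrected normal approximation (with continuity correction) for the p-value.
Step 5: p-value = 1.000000; compare to alpha = 0.1. fail to reject H0.

U_X = 15, p = 1.000000, fail to reject H0 at alpha = 0.1.


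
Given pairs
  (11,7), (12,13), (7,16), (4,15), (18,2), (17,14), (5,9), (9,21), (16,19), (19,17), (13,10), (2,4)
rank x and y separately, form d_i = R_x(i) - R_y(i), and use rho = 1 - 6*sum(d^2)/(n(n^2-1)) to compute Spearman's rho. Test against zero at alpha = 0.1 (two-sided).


Step 1: Rank x and y separately (midranks; no ties here).
rank(x): 11->6, 12->7, 7->4, 4->2, 18->11, 17->10, 5->3, 9->5, 16->9, 19->12, 13->8, 2->1
rank(y): 7->3, 13->6, 16->9, 15->8, 2->1, 14->7, 9->4, 21->12, 19->11, 17->10, 10->5, 4->2
Step 2: d_i = R_x(i) - R_y(i); compute d_i^2.
  (6-3)^2=9, (7-6)^2=1, (4-9)^2=25, (2-8)^2=36, (11-1)^2=100, (10-7)^2=9, (3-4)^2=1, (5-12)^2=49, (9-11)^2=4, (12-10)^2=4, (8-5)^2=9, (1-2)^2=1
sum(d^2) = 248.
Step 3: rho = 1 - 6*248 / (12*(12^2 - 1)) = 1 - 1488/1716 = 0.132867.
Step 4: Under H0, t = rho * sqrt((n-2)/(1-rho^2)) = 0.4239 ~ t(10).
Step 5: Two-sided p-value from the t-distribution with 10 df = 0.680598.
Step 6: alpha = 0.1. fail to reject H0.

rho = 0.1329, p = 0.680598, fail to reject H0 at alpha = 0.1.


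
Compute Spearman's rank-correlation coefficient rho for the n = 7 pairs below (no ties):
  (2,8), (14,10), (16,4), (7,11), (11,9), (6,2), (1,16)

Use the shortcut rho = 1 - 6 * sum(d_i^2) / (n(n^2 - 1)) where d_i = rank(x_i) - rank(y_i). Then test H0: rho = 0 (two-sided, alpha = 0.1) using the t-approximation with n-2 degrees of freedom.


Step 1: Rank x and y separately (midranks; no ties here).
rank(x): 2->2, 14->6, 16->7, 7->4, 11->5, 6->3, 1->1
rank(y): 8->3, 10->5, 4->2, 11->6, 9->4, 2->1, 16->7
Step 2: d_i = R_x(i) - R_y(i); compute d_i^2.
  (2-3)^2=1, (6-5)^2=1, (7-2)^2=25, (4-6)^2=4, (5-4)^2=1, (3-1)^2=4, (1-7)^2=36
sum(d^2) = 72.
Step 3: rho = 1 - 6*72 / (7*(7^2 - 1)) = 1 - 432/336 = -0.285714.
Step 4: Under H0, t = rho * sqrt((n-2)/(1-rho^2)) = -0.6667 ~ t(5).
Step 5: Two-sided p-value from the t-distribution with 5 df = 0.534509.
Step 6: alpha = 0.1. fail to reject H0.

rho = -0.2857, p = 0.534509, fail to reject H0 at alpha = 0.1.


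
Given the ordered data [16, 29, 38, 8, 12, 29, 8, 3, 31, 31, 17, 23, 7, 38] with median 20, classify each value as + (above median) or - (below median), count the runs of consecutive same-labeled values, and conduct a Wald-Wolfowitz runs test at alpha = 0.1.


Step 1: Compute median = 20; label A = above, B = below.
Labels in order: BAABBABBAABABA  (n_A = 7, n_B = 7)
Step 2: Count runs R = 10.
Step 3: Under H0 (random ordering), E[R] = 2*n_A*n_B/(n_A+n_B) + 1 = 2*7*7/14 + 1 = 8.0000.
        Var[R] = 2*n_A*n_B*(2*n_A*n_B - n_A - n_B) / ((n_A+n_B)^2 * (n_A+n_B-1)) = 8232/2548 = 3.2308.
        SD[R] = 1.7974.
Step 4: Continuity-corrected z = (R - 0.5 - E[R]) / SD[R] = (10 - 0.5 - 8.0000) / 1.7974 = 0.8345.
Step 5: Two-sided p-value via normal approximation = 2*(1 - Phi(|z|)) = 0.403986.
Step 6: alpha = 0.1. fail to reject H0.

R = 10, z = 0.8345, p = 0.403986, fail to reject H0.


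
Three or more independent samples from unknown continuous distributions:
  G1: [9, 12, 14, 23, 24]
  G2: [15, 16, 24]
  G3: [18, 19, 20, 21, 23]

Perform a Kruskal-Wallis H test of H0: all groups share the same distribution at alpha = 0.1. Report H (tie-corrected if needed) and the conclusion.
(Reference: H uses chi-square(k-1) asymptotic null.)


Step 1: Combine all N = 13 observations and assign midranks.
sorted (value, group, rank): (9,G1,1), (12,G1,2), (14,G1,3), (15,G2,4), (16,G2,5), (18,G3,6), (19,G3,7), (20,G3,8), (21,G3,9), (23,G1,10.5), (23,G3,10.5), (24,G1,12.5), (24,G2,12.5)
Step 2: Sum ranks within each group.
R_1 = 29 (n_1 = 5)
R_2 = 21.5 (n_2 = 3)
R_3 = 40.5 (n_3 = 5)
Step 3: H = 12/(N(N+1)) * sum(R_i^2/n_i) - 3(N+1)
     = 12/(13*14) * (29^2/5 + 21.5^2/3 + 40.5^2/5) - 3*14
     = 0.065934 * 650.333 - 42
     = 0.879121.
Step 4: Ties present; correction factor C = 1 - 12/(13^3 - 13) = 0.994505. Corrected H = 0.879121 / 0.994505 = 0.883978.
Step 5: Under H0, H ~ chi^2(2); p-value = 0.642757.
Step 6: alpha = 0.1. fail to reject H0.

H = 0.8840, df = 2, p = 0.642757, fail to reject H0.


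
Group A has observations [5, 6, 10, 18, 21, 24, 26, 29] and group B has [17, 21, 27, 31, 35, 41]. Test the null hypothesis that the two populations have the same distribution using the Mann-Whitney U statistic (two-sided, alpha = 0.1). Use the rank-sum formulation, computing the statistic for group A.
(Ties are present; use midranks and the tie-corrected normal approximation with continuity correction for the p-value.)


Step 1: Combine and sort all 14 observations; assign midranks.
sorted (value, group): (5,X), (6,X), (10,X), (17,Y), (18,X), (21,X), (21,Y), (24,X), (26,X), (27,Y), (29,X), (31,Y), (35,Y), (41,Y)
ranks: 5->1, 6->2, 10->3, 17->4, 18->5, 21->6.5, 21->6.5, 24->8, 26->9, 27->10, 29->11, 31->12, 35->13, 41->14
Step 2: Rank sum for X: R1 = 1 + 2 + 3 + 5 + 6.5 + 8 + 9 + 11 = 45.5.
Step 3: U_X = R1 - n1(n1+1)/2 = 45.5 - 8*9/2 = 45.5 - 36 = 9.5.
       U_Y = n1*n2 - U_X = 48 - 9.5 = 38.5.
Step 4: Ties are present, so use the tie-corrected normal approximation (with continuity correction) for the p-value.
Step 5: p-value = 0.070392; compare to alpha = 0.1. reject H0.

U_X = 9.5, p = 0.070392, reject H0 at alpha = 0.1.


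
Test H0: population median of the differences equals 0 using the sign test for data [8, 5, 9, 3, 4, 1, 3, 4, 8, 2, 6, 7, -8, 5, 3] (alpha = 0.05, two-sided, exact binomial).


Step 1: Discard zero differences. Original n = 15; n_eff = number of nonzero differences = 15.
Nonzero differences (with sign): +8, +5, +9, +3, +4, +1, +3, +4, +8, +2, +6, +7, -8, +5, +3
Step 2: Count signs: positive = 14, negative = 1.
Step 3: Under H0: P(positive) = 0.5, so the number of positives S ~ Bin(15, 0.5).
Step 4: Two-sided exact p-value = sum of Bin(15,0.5) probabilities at or below the observed probability = 0.000977.
Step 5: alpha = 0.05. reject H0.

n_eff = 15, pos = 14, neg = 1, p = 0.000977, reject H0.


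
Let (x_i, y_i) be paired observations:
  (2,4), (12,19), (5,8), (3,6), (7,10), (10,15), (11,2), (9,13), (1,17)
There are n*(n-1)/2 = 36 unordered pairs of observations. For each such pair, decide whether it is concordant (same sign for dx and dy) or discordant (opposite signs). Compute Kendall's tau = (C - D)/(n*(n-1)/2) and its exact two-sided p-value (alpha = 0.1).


Step 1: Enumerate the 36 unordered pairs (i,j) with i<j and classify each by sign(x_j-x_i) * sign(y_j-y_i).
  (1,2):dx=+10,dy=+15->C; (1,3):dx=+3,dy=+4->C; (1,4):dx=+1,dy=+2->C; (1,5):dx=+5,dy=+6->C
  (1,6):dx=+8,dy=+11->C; (1,7):dx=+9,dy=-2->D; (1,8):dx=+7,dy=+9->C; (1,9):dx=-1,dy=+13->D
  (2,3):dx=-7,dy=-11->C; (2,4):dx=-9,dy=-13->C; (2,5):dx=-5,dy=-9->C; (2,6):dx=-2,dy=-4->C
  (2,7):dx=-1,dy=-17->C; (2,8):dx=-3,dy=-6->C; (2,9):dx=-11,dy=-2->C; (3,4):dx=-2,dy=-2->C
  (3,5):dx=+2,dy=+2->C; (3,6):dx=+5,dy=+7->C; (3,7):dx=+6,dy=-6->D; (3,8):dx=+4,dy=+5->C
  (3,9):dx=-4,dy=+9->D; (4,5):dx=+4,dy=+4->C; (4,6):dx=+7,dy=+9->C; (4,7):dx=+8,dy=-4->D
  (4,8):dx=+6,dy=+7->C; (4,9):dx=-2,dy=+11->D; (5,6):dx=+3,dy=+5->C; (5,7):dx=+4,dy=-8->D
  (5,8):dx=+2,dy=+3->C; (5,9):dx=-6,dy=+7->D; (6,7):dx=+1,dy=-13->D; (6,8):dx=-1,dy=-2->C
  (6,9):dx=-9,dy=+2->D; (7,8):dx=-2,dy=+11->D; (7,9):dx=-10,dy=+15->D; (8,9):dx=-8,dy=+4->D
Step 2: C = 23, D = 13, total pairs = 36.
Step 3: tau = (C - D)/(n(n-1)/2) = (23 - 13)/36 = 0.277778.
Step 4: Exact two-sided p-value (enumerate n! = 362880 permutations of y under H0): p = 0.358488.
Step 5: alpha = 0.1. fail to reject H0.

tau_b = 0.2778 (C=23, D=13), p = 0.358488, fail to reject H0.
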